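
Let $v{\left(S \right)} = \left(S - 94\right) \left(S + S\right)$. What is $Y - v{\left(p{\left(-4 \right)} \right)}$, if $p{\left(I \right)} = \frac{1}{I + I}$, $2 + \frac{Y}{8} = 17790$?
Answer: $\frac{4552975}{32} \approx 1.4228 \cdot 10^{5}$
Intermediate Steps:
$Y = 142304$ ($Y = -16 + 8 \cdot 17790 = -16 + 142320 = 142304$)
$p{\left(I \right)} = \frac{1}{2 I}$
$v{\left(S \right)} = 2 S \left(-94 + S\right)$ ($v{\left(S \right)} = \left(-94 + S\right) 2 S = 2 S \left(-94 + S\right)$)
$Y - v{\left(p{\left(-4 \right)} \right)} = 142304 - 2 \frac{1}{2 \left(-4\right)} \left(-94 + \frac{1}{2 \left(-4\right)}\right) = 142304 - 2 \cdot \frac{1}{2} \left(- \frac{1}{4}\right) \left(-94 + \frac{1}{2} \left(- \frac{1}{4}\right)\right) = 142304 - 2 \left(- \frac{1}{8}\right) \left(-94 - \frac{1}{8}\right) = 142304 - 2 \left(- \frac{1}{8}\right) \left(- \frac{753}{8}\right) = 142304 - \frac{753}{32} = \frac{4552975}{32}$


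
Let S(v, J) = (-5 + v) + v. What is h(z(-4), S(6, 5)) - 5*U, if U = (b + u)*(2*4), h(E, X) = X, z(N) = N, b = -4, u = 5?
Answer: -33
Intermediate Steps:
S(v, J) = -5 + 2*v
U = 8 (U = (-4 + 5)*(2*4) = 1*8 = 8)
h(z(-4), S(6, 5)) - 5*U = (-5 + 2*6) - 5*8 = (-5 + 12) - 40 = 7 - 40 = -33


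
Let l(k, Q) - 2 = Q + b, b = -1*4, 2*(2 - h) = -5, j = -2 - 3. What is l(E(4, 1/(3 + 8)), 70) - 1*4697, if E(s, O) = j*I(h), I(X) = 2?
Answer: -4629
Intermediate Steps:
j = -5
h = 9/2 (h = 2 - ½*(-5) = 2 + 5/2 = 9/2 ≈ 4.5000)
b = -4
E(s, O) = -10 (E(s, O) = -5*2 = -10)
l(k, Q) = -2 + Q (l(k, Q) = 2 + (Q - 4) = 2 + (-4 + Q) = -2 + Q)
l(E(4, 1/(3 + 8)), 70) - 1*4697 = (-2 + 70) - 1*4697 = 68 - 4697 = -4629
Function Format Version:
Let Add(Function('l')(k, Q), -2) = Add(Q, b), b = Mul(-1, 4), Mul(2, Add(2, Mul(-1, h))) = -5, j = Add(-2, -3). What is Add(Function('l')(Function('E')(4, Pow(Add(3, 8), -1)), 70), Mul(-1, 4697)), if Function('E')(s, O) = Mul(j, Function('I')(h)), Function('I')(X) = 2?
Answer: -4629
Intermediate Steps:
j = -5
h = Rational(9, 2) (h = Add(2, Mul(Rational(-1, 2), -5)) = Add(2, Rational(5, 2)) = Rational(9, 2) ≈ 4.5000)
b = -4
Function('E')(s, O) = -10 (Function('E')(s, O) = Mul(-5, 2) = -10)
Function('l')(k, Q) = Add(-2, Q) (Function('l')(k, Q) = Add(2, Add(Q, -4)) = Add(2, Add(-4, Q)) = Add(-2, Q))
Add(Function('l')(Function('E')(4, Pow(Add(3, 8), -1)), 70), Mul(-1, 4697)) = Add(Add(-2, 70), Mul(-1, 4697)) = Add(68, -4697) = -4629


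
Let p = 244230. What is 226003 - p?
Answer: -18227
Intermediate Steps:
226003 - p = 226003 - 1*244230 = 226003 - 244230 = -18227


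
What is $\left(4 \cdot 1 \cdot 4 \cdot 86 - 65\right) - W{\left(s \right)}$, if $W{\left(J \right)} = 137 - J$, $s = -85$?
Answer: $1089$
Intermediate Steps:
$\left(4 \cdot 1 \cdot 4 \cdot 86 - 65\right) - W{\left(s \right)} = \left(4 \cdot 1 \cdot 4 \cdot 86 - 65\right) - \left(137 - -85\right) = \left(4 \cdot 4 \cdot 86 - 65\right) - \left(137 + 85\right) = \left(16 \cdot 86 - 65\right) - 222 = \left(1376 - 65\right) - 222 = 1311 - 222 = 1089$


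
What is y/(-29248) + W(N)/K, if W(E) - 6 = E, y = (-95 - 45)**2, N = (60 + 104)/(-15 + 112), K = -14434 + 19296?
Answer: -288181731/431055196 ≈ -0.66855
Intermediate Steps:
K = 4862
N = 164/97 ≈ 1.6907
y = 19600 (y = (-140)**2 = 19600)
W(E) = 6 + E
y/(-29248) + W(N)/K = 19600/(-29248) + (6 + 164/97)/4862 = 19600*(-1/29248) + (746/97)*(1/4862) = -1225/1828 + 373/235807 = -288181731/431055196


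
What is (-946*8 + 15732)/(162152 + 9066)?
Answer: 4082/85609 ≈ 0.047682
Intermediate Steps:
(-946*8 + 15732)/(162152 + 9066) = (-7568 + 15732)/171218 = 8164*(1/171218) = 4082/85609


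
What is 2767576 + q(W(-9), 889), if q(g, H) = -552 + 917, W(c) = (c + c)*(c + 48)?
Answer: 2767941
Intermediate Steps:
W(c) = 2*c*(48 + c) (W(c) = (2*c)*(48 + c) = 2*c*(48 + c))
q(g, H) = 365
2767576 + q(W(-9), 889) = 2767576 + 365 = 2767941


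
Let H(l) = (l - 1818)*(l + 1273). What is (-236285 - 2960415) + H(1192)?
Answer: -4739790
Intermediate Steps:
H(l) = (-1818 + l)*(1273 + l)
(-236285 - 2960415) + H(1192) = (-236285 - 2960415) + (-2314314 + 1192² - 545*1192) = -3196700 + (-2314314 + 1420864 - 649640) = -3196700 - 1543090 = -4739790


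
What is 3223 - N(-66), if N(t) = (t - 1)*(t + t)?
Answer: -5621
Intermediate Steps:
N(t) = 2*t*(-1 + t) (N(t) = (-1 + t)*(2*t) = 2*t*(-1 + t))
3223 - N(-66) = 3223 - 2*(-66)*(-1 - 66) = 3223 - 2*(-66)*(-67) = 3223 - 1*8844 = 3223 - 8844 = -5621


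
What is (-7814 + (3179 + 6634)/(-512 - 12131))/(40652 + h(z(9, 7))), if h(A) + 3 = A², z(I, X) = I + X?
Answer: -19760443/103432383 ≈ -0.19105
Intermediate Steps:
h(A) = -3 + A²
(-7814 + (3179 + 6634)/(-512 - 12131))/(40652 + h(z(9, 7))) = (-7814 + (3179 + 6634)/(-512 - 12131))/(40652 + (-3 + (9 + 7)²)) = (-7814 + 9813/(-12643))/(40652 + (-3 + 16²)) = (-7814 + 9813*(-1/12643))/(40652 + (-3 + 256)) = (-7814 - 9813/12643)/(40652 + 253) = -98802215/12643/40905 = -98802215/12643*1/40905 = -19760443/103432383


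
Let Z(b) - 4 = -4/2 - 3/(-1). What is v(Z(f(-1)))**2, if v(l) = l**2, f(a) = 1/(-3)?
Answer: 625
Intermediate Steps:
f(a) = -1/3 (f(a) = 1*(-1/3) = -1/3)
Z(b) = 5 (Z(b) = 4 + (-4/2 - 3/(-1)) = 4 + (-4*1/2 - 3*(-1)) = 4 + (-2 + 3) = 4 + 1 = 5)
v(Z(f(-1)))**2 = (5**2)**2 = 25**2 = 625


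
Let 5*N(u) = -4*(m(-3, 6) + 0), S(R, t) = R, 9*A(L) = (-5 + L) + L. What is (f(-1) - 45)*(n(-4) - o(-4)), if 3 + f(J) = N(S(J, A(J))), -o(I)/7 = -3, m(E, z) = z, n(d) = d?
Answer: 1320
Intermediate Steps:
A(L) = -5/9 + 2*L/9 (A(L) = ((-5 + L) + L)/9 = (-5 + 2*L)/9 = -5/9 + 2*L/9)
o(I) = 21 (o(I) = -7*(-3) = 21)
N(u) = -24/5 (N(u) = (-4*(6 + 0))/5 = (-4*6)/5 = (1/5)*(-24) = -24/5)
f(J) = -39/5 (f(J) = -3 - 24/5 = -39/5)
(f(-1) - 45)*(n(-4) - o(-4)) = (-39/5 - 45)*(-4 - 1*21) = -264*(-4 - 21)/5 = -264/5*(-25) = 1320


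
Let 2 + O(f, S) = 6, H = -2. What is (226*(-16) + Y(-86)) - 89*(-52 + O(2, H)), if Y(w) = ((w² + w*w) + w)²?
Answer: 216267092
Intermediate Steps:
O(f, S) = 4 (O(f, S) = -2 + 6 = 4)
Y(w) = (w + 2*w²)² (Y(w) = ((w² + w²) + w)² = (2*w² + w)² = (w + 2*w²)²)
(226*(-16) + Y(-86)) - 89*(-52 + O(2, H)) = (226*(-16) + (-86)²*(1 + 2*(-86))²) - 89*(-52 + 4) = (-3616 + 7396*(1 - 172)²) - 89*(-48) = (-3616 + 7396*(-171)²) + 4272 = (-3616 + 7396*29241) + 4272 = (-3616 + 216266436) + 4272 = 216262820 + 4272 = 216267092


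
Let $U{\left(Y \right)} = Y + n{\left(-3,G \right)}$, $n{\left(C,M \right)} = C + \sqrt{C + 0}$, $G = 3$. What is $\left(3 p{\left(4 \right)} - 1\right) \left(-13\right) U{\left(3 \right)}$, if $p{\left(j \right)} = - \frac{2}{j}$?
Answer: $\frac{65 i \sqrt{3}}{2} \approx 56.292 i$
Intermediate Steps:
$n{\left(C,M \right)} = C + \sqrt{C}$
$U{\left(Y \right)} = -3 + Y + i \sqrt{3}$ ($U{\left(Y \right)} = Y - \left(3 - \sqrt{-3}\right) = Y - \left(3 - i \sqrt{3}\right) = -3 + Y + i \sqrt{3}$)
$\left(3 p{\left(4 \right)} - 1\right) \left(-13\right) U{\left(3 \right)} = \left(3 \left(- \frac{2}{4}\right) - 1\right) \left(-13\right) \left(-3 + 3 + i \sqrt{3}\right) = \left(3 \left(\left(-2\right) \frac{1}{4}\right) - 1\right) \left(-13\right) i \sqrt{3} = \left(3 \left(- \frac{1}{2}\right) - 1\right) \left(-13\right) i \sqrt{3} = \left(- \frac{3}{2} - 1\right) \left(-13\right) i \sqrt{3} = \left(- \frac{5}{2}\right) \left(-13\right) i \sqrt{3} = \frac{65 i \sqrt{3}}{2}$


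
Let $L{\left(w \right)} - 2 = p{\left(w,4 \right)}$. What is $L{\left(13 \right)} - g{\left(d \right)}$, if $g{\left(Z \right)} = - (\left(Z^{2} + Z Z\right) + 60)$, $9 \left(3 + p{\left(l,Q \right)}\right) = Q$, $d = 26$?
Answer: $\frac{12703}{9} \approx 1411.4$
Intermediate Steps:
$p{\left(l,Q \right)} = -3 + \frac{Q}{9}$
$L{\left(w \right)} = - \frac{5}{9}$ ($L{\left(w \right)} = 2 + \left(-3 + \frac{1}{9} \cdot 4\right) = 2 + \left(-3 + \frac{4}{9}\right) = 2 - \frac{23}{9} = - \frac{5}{9}$)
$g{\left(Z \right)} = -60 - 2 Z^{2}$ ($g{\left(Z \right)} = - (\left(Z^{2} + Z^{2}\right) + 60) = - (2 Z^{2} + 60) = - (60 + 2 Z^{2}) = -60 - 2 Z^{2}$)
$L{\left(13 \right)} - g{\left(d \right)} = - \frac{5}{9} - \left(-60 - 2 \cdot 26^{2}\right) = - \frac{5}{9} - \left(-60 - 1352\right) = - \frac{5}{9} - -1412 = - \frac{5}{9} + 1412 = \frac{12703}{9}$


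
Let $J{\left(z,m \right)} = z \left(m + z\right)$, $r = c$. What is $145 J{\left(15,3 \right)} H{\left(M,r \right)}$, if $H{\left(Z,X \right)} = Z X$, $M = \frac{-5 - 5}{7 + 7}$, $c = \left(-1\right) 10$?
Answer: $\frac{1957500}{7} \approx 2.7964 \cdot 10^{5}$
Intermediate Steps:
$c = -10$
$r = -10$
$M = - \frac{5}{7}$ ($M = - \frac{10}{14} = \left(-10\right) \frac{1}{14} = - \frac{5}{7} \approx -0.71429$)
$H{\left(Z,X \right)} = X Z$
$145 J{\left(15,3 \right)} H{\left(M,r \right)} = 145 \cdot 15 \left(3 + 15\right) \left(\left(-10\right) \left(- \frac{5}{7}\right)\right) = 145 \cdot 15 \cdot 18 \cdot \frac{50}{7} = 145 \cdot 270 \cdot \frac{50}{7} = 39150 \cdot \frac{50}{7} = \frac{1957500}{7}$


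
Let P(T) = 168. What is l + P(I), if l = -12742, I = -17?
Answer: -12574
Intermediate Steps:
l + P(I) = -12742 + 168 = -12574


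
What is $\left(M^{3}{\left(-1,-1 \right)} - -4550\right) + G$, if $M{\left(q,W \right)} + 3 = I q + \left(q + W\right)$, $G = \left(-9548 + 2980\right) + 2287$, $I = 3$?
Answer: $-243$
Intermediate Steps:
$G = -4281$ ($G = -6568 + 2287 = -4281$)
$M{\left(q,W \right)} = -3 + W + 4 q$ ($M{\left(q,W \right)} = -3 + \left(3 q + \left(q + W\right)\right) = -3 + \left(3 q + \left(W + q\right)\right) = -3 + \left(W + 4 q\right) = -3 + W + 4 q$)
$\left(M^{3}{\left(-1,-1 \right)} - -4550\right) + G = \left(\left(-3 - 1 + 4 \left(-1\right)\right)^{3} - -4550\right) - 4281 = \left(\left(-3 - 1 - 4\right)^{3} + 4550\right) - 4281 = \left(\left(-8\right)^{3} + 4550\right) - 4281 = \left(-512 + 4550\right) - 4281 = 4038 - 4281 = -243$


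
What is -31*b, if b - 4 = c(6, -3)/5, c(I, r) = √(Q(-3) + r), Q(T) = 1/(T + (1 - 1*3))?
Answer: -124 - 124*I*√5/25 ≈ -124.0 - 11.091*I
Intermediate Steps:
Q(T) = 1/(-2 + T) (Q(T) = 1/(T + (1 - 3)) = 1/(T - 2) = 1/(-2 + T))
c(I, r) = √(-⅕ + r) (c(I, r) = √(1/(-2 - 3) + r) = √(1/(-5) + r) = √(-⅕ + r))
b = 4 + 4*I*√5/25 (b = 4 + (√(-5 + 25*(-3))/5)/5 = 4 + (√(-5 - 75)/5)*(⅕) = 4 + (√(-80)/5)*(⅕) = 4 + ((4*I*√5)/5)*(⅕) = 4 + (4*I*√5/5)*(⅕) = 4 + 4*I*√5/25 ≈ 4.0 + 0.35777*I)
-31*b = -31*(4 + 4*I*√5/25) = -124 - 124*I*√5/25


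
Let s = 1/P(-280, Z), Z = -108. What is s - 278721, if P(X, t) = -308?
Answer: -85846069/308 ≈ -2.7872e+5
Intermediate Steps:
s = -1/308 (s = 1/(-308) = -1/308 ≈ -0.0032468)
s - 278721 = -1/308 - 278721 = -85846069/308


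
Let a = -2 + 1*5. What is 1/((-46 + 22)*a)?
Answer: -1/72 ≈ -0.013889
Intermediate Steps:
a = 3 (a = -2 + 5 = 3)
1/((-46 + 22)*a) = 1/((-46 + 22)*3) = 1/(-24*3) = 1/(-72) = -1/72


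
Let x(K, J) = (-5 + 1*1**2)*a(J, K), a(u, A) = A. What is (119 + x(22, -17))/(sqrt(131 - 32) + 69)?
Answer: 713/1554 - 31*sqrt(11)/1554 ≈ 0.39265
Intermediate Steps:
x(K, J) = -4*K (x(K, J) = (-5 + 1*1**2)*K = (-5 + 1*1)*K = (-5 + 1)*K = -4*K)
(119 + x(22, -17))/(sqrt(131 - 32) + 69) = (119 - 4*22)/(sqrt(131 - 32) + 69) = (119 - 88)/(sqrt(99) + 69) = 31/(3*sqrt(11) + 69) = 31/(69 + 3*sqrt(11))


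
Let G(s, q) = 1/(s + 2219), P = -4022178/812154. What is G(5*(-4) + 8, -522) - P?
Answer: 1479626500/298737313 ≈ 4.9529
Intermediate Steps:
P = -670363/135359 (P = -4022178*1/812154 = -670363/135359 ≈ -4.9525)
G(s, q) = 1/(2219 + s)
G(5*(-4) + 8, -522) - P = 1/(2219 + (5*(-4) + 8)) - 1*(-670363/135359) = 1/(2219 + (-20 + 8)) + 670363/135359 = 1/(2219 - 12) + 670363/135359 = 1/2207 + 670363/135359 = 1479626500/298737313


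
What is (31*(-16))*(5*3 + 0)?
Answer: -7440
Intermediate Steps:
(31*(-16))*(5*3 + 0) = -496*(15 + 0) = -496*15 = -7440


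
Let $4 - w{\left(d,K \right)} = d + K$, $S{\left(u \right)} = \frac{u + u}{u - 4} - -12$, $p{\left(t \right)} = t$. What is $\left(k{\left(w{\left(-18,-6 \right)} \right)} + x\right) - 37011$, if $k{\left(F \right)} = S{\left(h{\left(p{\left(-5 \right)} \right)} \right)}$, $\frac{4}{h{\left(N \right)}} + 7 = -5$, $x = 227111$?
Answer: $\frac{2471458}{13} \approx 1.9011 \cdot 10^{5}$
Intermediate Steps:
$h{\left(N \right)} = - \frac{1}{3}$ ($h{\left(N \right)} = \frac{4}{-7 - 5} = \frac{4}{-12} = 4 \left(- \frac{1}{12}\right) = - \frac{1}{3}$)
$S{\left(u \right)} = 12 + \frac{2 u}{-4 + u}$ ($S{\left(u \right)} = \frac{2 u}{-4 + u} + 12 = 12 + \frac{2 u}{-4 + u}$)
$w{\left(d,K \right)} = 4 - K - d$ ($w{\left(d,K \right)} = 4 - \left(d + K\right) = 4 - \left(K + d\right) = 4 - K - d$)
$k{\left(F \right)} = \frac{158}{13}$ ($k{\left(F \right)} = \frac{2 \left(-24 + 7 \left(- \frac{1}{3}\right)\right)}{-4 - \frac{1}{3}} = \frac{2 \left(-24 - \frac{7}{3}\right)}{- \frac{13}{3}} = 2 \left(- \frac{3}{13}\right) \left(- \frac{79}{3}\right) = \frac{158}{13}$)
$\left(k{\left(w{\left(-18,-6 \right)} \right)} + x\right) - 37011 = \left(\frac{158}{13} + 227111\right) - 37011 = \frac{2952601}{13} - 37011 = \frac{2471458}{13}$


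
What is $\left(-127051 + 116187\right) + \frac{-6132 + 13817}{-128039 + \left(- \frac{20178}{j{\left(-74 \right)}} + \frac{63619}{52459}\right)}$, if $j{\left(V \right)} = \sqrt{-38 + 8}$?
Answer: $- \frac{42287293325327625314907}{3892402420043876513} - \frac{2452521122373795 i \sqrt{30}}{7784804840087753026} \approx -10864.0 - 0.0017255 i$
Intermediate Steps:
$j{\left(V \right)} = i \sqrt{30}$ ($j{\left(V \right)} = \sqrt{-30} = i \sqrt{30}$)
$\left(-127051 + 116187\right) + \frac{-6132 + 13817}{-128039 + \left(- \frac{20178}{j{\left(-74 \right)}} + \frac{63619}{52459}\right)} = \left(-127051 + 116187\right) + \frac{-6132 + 13817}{-128039 + \left(- \frac{20178}{i \sqrt{30}} + \frac{63619}{52459}\right)} = -10864 + \frac{7685}{-128039 + \left(- 20178 \left(- \frac{i \sqrt{30}}{30}\right) + 63619 \cdot \frac{1}{52459}\right)} = -10864 + \frac{7685}{-128039 + \left(\frac{3363 i \sqrt{30}}{5} + \frac{63619}{52459}\right)} = -10864 + \frac{7685}{-128039 + \left(\frac{63619}{52459} + \frac{3363 i \sqrt{30}}{5}\right)} = -10864 + \frac{7685}{- \frac{6716734282}{52459} + \frac{3363 i \sqrt{30}}{5}}$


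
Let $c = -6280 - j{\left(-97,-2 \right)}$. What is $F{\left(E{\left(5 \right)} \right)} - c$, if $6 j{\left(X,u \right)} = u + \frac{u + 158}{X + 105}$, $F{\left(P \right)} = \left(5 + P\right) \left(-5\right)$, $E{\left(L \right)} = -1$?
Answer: $\frac{75155}{12} \approx 6262.9$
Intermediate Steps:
$F{\left(P \right)} = -25 - 5 P$
$j{\left(X,u \right)} = \frac{u}{6} + \frac{158 + u}{6 \left(105 + X\right)}$ ($j{\left(X,u \right)} = \frac{u + \frac{u + 158}{X + 105}}{6} = \frac{u + \frac{158 + u}{105 + X}}{6} = \frac{u}{6} + \frac{158 + u}{6 \left(105 + X\right)}$)
$c = - \frac{75395}{12}$ ($c = -6280 - \frac{158 + 106 \left(-2\right) - -194}{6 \left(105 - 97\right)} = -6280 - \frac{158 - 212 + 194}{6 \cdot 8} = -6280 - \frac{1}{6} \cdot \frac{1}{8} \cdot 140 = -6280 - \frac{35}{12} = - \frac{75395}{12} \approx -6282.9$)
$F{\left(E{\left(5 \right)} \right)} - c = \left(-25 - -5\right) - - \frac{75395}{12} = \left(-25 + 5\right) + \frac{75395}{12} = -20 + \frac{75395}{12} = \frac{75155}{12}$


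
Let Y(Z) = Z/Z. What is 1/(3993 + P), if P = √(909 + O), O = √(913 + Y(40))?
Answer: 1/(3993 + √(909 + √914)) ≈ 0.00024853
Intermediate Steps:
Y(Z) = 1
O = √914 (O = √(913 + 1) = √914 ≈ 30.232)
P = √(909 + √914) ≈ 30.647
1/(3993 + P) = 1/(3993 + √(909 + √914))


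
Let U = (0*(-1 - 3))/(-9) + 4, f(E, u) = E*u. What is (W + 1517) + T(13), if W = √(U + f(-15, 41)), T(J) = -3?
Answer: 1514 + I*√611 ≈ 1514.0 + 24.718*I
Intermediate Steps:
U = 4 (U = (0*(-4))*(-⅑) + 4 = 0*(-⅑) + 4 = 0 + 4 = 4)
W = I*√611 (W = √(4 - 15*41) = √(4 - 615) = √(-611) = I*√611 ≈ 24.718*I)
(W + 1517) + T(13) = (I*√611 + 1517) - 3 = (1517 + I*√611) - 3 = 1514 + I*√611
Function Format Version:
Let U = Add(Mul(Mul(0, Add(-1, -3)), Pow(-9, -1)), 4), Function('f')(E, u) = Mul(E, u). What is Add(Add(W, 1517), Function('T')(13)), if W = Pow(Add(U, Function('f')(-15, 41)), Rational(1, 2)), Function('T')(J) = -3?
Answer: Add(1514, Mul(I, Pow(611, Rational(1, 2)))) ≈ Add(1514.0, Mul(24.718, I))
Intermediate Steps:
U = 4 (U = Add(Mul(Mul(0, -4), Rational(-1, 9)), 4) = Add(Mul(0, Rational(-1, 9)), 4) = Add(0, 4) = 4)
W = Mul(I, Pow(611, Rational(1, 2))) (W = Pow(Add(4, Mul(-15, 41)), Rational(1, 2)) = Pow(Add(4, -615), Rational(1, 2)) = Pow(-611, Rational(1, 2)) = Mul(I, Pow(611, Rational(1, 2))) ≈ Mul(24.718, I))
Add(Add(W, 1517), Function('T')(13)) = Add(Add(Mul(I, Pow(611, Rational(1, 2))), 1517), -3) = Add(Add(1517, Mul(I, Pow(611, Rational(1, 2)))), -3) = Add(1514, Mul(I, Pow(611, Rational(1, 2))))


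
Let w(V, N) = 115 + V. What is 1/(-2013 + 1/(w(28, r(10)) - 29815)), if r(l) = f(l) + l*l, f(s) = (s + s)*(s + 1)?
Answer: -29672/59729737 ≈ -0.00049677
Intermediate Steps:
f(s) = 2*s*(1 + s) (f(s) = (2*s)*(1 + s) = 2*s*(1 + s))
r(l) = l**2 + 2*l*(1 + l) (r(l) = 2*l*(1 + l) + l*l = 2*l*(1 + l) + l**2 = l**2 + 2*l*(1 + l))
1/(-2013 + 1/(w(28, r(10)) - 29815)) = 1/(-2013 + 1/((115 + 28) - 29815)) = 1/(-2013 + 1/(143 - 29815)) = 1/(-2013 + 1/(-29672)) = 1/(-2013 - 1/29672) = 1/(-59729737/29672) = -29672/59729737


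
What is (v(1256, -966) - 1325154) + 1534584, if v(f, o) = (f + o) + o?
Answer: 208754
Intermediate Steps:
v(f, o) = f + 2*o
(v(1256, -966) - 1325154) + 1534584 = ((1256 + 2*(-966)) - 1325154) + 1534584 = ((1256 - 1932) - 1325154) + 1534584 = (-676 - 1325154) + 1534584 = -1325830 + 1534584 = 208754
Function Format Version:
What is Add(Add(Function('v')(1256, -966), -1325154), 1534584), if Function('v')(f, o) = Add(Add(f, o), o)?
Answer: 208754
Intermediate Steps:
Function('v')(f, o) = Add(f, Mul(2, o))
Add(Add(Function('v')(1256, -966), -1325154), 1534584) = Add(Add(Add(1256, Mul(2, -966)), -1325154), 1534584) = Add(Add(Add(1256, -1932), -1325154), 1534584) = Add(Add(-676, -1325154), 1534584) = Add(-1325830, 1534584) = 208754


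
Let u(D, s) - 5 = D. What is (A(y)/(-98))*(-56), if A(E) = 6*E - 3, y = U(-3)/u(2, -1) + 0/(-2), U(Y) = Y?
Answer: -156/49 ≈ -3.1837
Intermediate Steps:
u(D, s) = 5 + D
y = -3/7 (y = -3/(5 + 2) + 0/(-2) = -3/7 + 0*(-½) = -3*⅐ + 0 = -3/7 + 0 = -3/7 ≈ -0.42857)
A(E) = -3 + 6*E
(A(y)/(-98))*(-56) = ((-3 + 6*(-3/7))/(-98))*(-56) = ((-3 - 18/7)*(-1/98))*(-56) = -39/7*(-1/98)*(-56) = (39/686)*(-56) = -156/49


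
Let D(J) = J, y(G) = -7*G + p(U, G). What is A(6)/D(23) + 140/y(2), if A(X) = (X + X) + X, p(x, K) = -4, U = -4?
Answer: -1448/207 ≈ -6.9952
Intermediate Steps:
y(G) = -4 - 7*G (y(G) = -7*G - 4 = -4 - 7*G)
A(X) = 3*X (A(X) = 2*X + X = 3*X)
A(6)/D(23) + 140/y(2) = (3*6)/23 + 140/(-4 - 7*2) = 18*(1/23) + 140/(-4 - 14) = 18/23 + 140/(-18) = 18/23 + 140*(-1/18) = 18/23 - 70/9 = -1448/207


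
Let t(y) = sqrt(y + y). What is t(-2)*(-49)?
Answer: -98*I ≈ -98.0*I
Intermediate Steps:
t(y) = sqrt(2)*sqrt(y) (t(y) = sqrt(2*y) = sqrt(2)*sqrt(y))
t(-2)*(-49) = (sqrt(2)*sqrt(-2))*(-49) = (sqrt(2)*(I*sqrt(2)))*(-49) = (2*I)*(-49) = -98*I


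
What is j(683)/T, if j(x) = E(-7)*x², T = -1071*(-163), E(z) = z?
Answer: -466489/24939 ≈ -18.705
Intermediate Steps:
T = 174573
j(x) = -7*x²
j(683)/T = -7*683²/174573 = -7*466489*(1/174573) = -3265423*1/174573 = -466489/24939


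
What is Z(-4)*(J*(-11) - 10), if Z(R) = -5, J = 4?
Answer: 270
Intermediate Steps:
Z(-4)*(J*(-11) - 10) = -5*(4*(-11) - 10) = -5*(-44 - 10) = -5*(-54) = 270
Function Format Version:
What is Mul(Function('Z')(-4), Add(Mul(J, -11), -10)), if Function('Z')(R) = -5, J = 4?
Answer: 270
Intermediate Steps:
Mul(Function('Z')(-4), Add(Mul(J, -11), -10)) = Mul(-5, Add(Mul(4, -11), -10)) = Mul(-5, Add(-44, -10)) = Mul(-5, -54) = 270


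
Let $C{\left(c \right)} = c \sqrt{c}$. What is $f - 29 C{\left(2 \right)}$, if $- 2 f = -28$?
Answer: $14 - 58 \sqrt{2} \approx -68.024$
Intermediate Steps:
$C{\left(c \right)} = c^{\frac{3}{2}}$
$f = 14$ ($f = \left(- \frac{1}{2}\right) \left(-28\right) = 14$)
$f - 29 C{\left(2 \right)} = 14 - 29 \cdot 2^{\frac{3}{2}} = 14 - 29 \cdot 2 \sqrt{2} = 14 - 58 \sqrt{2}$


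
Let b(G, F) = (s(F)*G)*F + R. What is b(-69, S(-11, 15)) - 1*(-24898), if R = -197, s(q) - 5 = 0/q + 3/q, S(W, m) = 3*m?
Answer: 8969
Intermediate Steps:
s(q) = 5 + 3/q (s(q) = 5 + (0/q + 3/q) = 5 + (0 + 3/q) = 5 + 3/q)
b(G, F) = -197 + F*G*(5 + 3/F) (b(G, F) = ((5 + 3/F)*G)*F - 197 = (G*(5 + 3/F))*F - 197 = F*G*(5 + 3/F) - 197 = -197 + F*G*(5 + 3/F))
b(-69, S(-11, 15)) - 1*(-24898) = (-197 - 69*(3 + 5*(3*15))) - 1*(-24898) = (-197 - 69*(3 + 5*45)) + 24898 = (-197 - 69*(3 + 225)) + 24898 = (-197 - 69*228) + 24898 = (-197 - 15732) + 24898 = -15929 + 24898 = 8969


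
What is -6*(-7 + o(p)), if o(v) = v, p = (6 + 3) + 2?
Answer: -24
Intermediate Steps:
p = 11 (p = 9 + 2 = 11)
-6*(-7 + o(p)) = -6*(-7 + 11) = -6*4 = -24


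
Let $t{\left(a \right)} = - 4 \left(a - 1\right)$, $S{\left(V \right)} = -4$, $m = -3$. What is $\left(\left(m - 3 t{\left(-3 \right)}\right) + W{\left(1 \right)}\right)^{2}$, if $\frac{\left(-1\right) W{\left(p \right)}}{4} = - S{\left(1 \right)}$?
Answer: $4489$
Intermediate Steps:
$t{\left(a \right)} = 4 - 4 a$ ($t{\left(a \right)} = - 4 \left(-1 + a\right) = 4 - 4 a$)
$W{\left(p \right)} = -16$ ($W{\left(p \right)} = - 4 \left(\left(-1\right) \left(-4\right)\right) = \left(-4\right) 4 = -16$)
$\left(\left(m - 3 t{\left(-3 \right)}\right) + W{\left(1 \right)}\right)^{2} = \left(\left(-3 - 3 \left(4 - -12\right)\right) - 16\right)^{2} = \left(\left(-3 - 3 \left(4 + 12\right)\right) - 16\right)^{2} = \left(\left(-3 - 48\right) - 16\right)^{2} = \left(-51 - 16\right)^{2} = \left(-67\right)^{2} = 4489$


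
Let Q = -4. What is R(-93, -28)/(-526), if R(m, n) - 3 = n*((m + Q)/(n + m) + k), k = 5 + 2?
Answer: 26069/63646 ≈ 0.40959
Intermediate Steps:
k = 7
R(m, n) = 3 + n*(7 + (-4 + m)/(m + n)) (R(m, n) = 3 + n*((m - 4)/(n + m) + 7) = 3 + n*((-4 + m)/(m + n) + 7) = 3 + n*(7 + (-4 + m)/(m + n)))
R(-93, -28)/(-526) = ((-1*(-28) + 3*(-93) + 7*(-28)² + 8*(-93)*(-28))/(-93 - 28))/(-526) = ((28 - 279 + 7*784 + 20832)/(-121))*(-1/526) = -(28 - 279 + 5488 + 20832)/121*(-1/526) = -1/121*26069*(-1/526) = -26069/121*(-1/526) = 26069/63646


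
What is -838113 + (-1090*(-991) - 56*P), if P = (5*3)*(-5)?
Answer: 246277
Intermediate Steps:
P = -75 (P = 15*(-5) = -75)
-838113 + (-1090*(-991) - 56*P) = -838113 + (-1090*(-991) - 56*(-75)) = -838113 + (1080190 + 4200) = -838113 + 1084390 = 246277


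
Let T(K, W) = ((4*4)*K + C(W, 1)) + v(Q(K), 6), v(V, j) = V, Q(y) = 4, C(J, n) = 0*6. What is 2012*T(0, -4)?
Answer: 8048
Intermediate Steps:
C(J, n) = 0
T(K, W) = 4 + 16*K (T(K, W) = ((4*4)*K + 0) + 4 = (16*K + 0) + 4 = 16*K + 4 = 4 + 16*K)
2012*T(0, -4) = 2012*(4 + 16*0) = 2012*(4 + 0) = 2012*4 = 8048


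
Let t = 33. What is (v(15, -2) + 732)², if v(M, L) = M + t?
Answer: 608400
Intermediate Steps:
v(M, L) = 33 + M (v(M, L) = M + 33 = 33 + M)
(v(15, -2) + 732)² = ((33 + 15) + 732)² = (48 + 732)² = 780² = 608400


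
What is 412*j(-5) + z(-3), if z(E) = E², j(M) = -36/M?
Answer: 14877/5 ≈ 2975.4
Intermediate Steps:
412*j(-5) + z(-3) = 412*(-36/(-5)) + (-3)² = 412*(-36*(-⅕)) + 9 = 412*(36/5) + 9 = 14832/5 + 9 = 14877/5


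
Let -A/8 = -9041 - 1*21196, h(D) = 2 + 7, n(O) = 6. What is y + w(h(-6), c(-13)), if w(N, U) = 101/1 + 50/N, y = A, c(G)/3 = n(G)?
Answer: 2178023/9 ≈ 2.4200e+5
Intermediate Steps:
h(D) = 9
c(G) = 18 (c(G) = 3*6 = 18)
A = 241896 (A = -8*(-9041 - 1*21196) = -8*(-9041 - 21196) = -8*(-30237) = 241896)
y = 241896
w(N, U) = 101 + 50/N (w(N, U) = 101*1 + 50/N = 101 + 50/N)
y + w(h(-6), c(-13)) = 241896 + (101 + 50/9) = 241896 + 959/9 = 2178023/9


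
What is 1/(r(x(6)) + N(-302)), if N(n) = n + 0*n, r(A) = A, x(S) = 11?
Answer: -1/291 ≈ -0.0034364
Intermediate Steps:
N(n) = n (N(n) = n + 0 = n)
1/(r(x(6)) + N(-302)) = 1/(11 - 302) = 1/(-291) = -1/291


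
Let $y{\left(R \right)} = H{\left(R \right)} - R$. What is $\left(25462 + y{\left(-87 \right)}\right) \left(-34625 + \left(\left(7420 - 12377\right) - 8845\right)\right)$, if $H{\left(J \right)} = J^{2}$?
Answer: $-1603805386$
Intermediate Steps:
$y{\left(R \right)} = R^{2} - R$
$\left(25462 + y{\left(-87 \right)}\right) \left(-34625 + \left(\left(7420 - 12377\right) - 8845\right)\right) = \left(25462 - 87 \left(-1 - 87\right)\right) \left(-34625 + \left(\left(7420 - 12377\right) - 8845\right)\right) = \left(25462 - -7656\right) \left(-34625 - 13802\right) = \left(25462 + 7656\right) \left(-34625 - 13802\right) = 33118 \left(-48427\right) = -1603805386$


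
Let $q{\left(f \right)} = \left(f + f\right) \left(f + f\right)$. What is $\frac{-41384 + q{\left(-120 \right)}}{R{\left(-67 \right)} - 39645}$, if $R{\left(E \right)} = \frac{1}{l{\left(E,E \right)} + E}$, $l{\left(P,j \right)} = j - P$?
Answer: $- \frac{135809}{332027} \approx -0.40903$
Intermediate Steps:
$q{\left(f \right)} = 4 f^{2}$ ($q{\left(f \right)} = 2 f 2 f = 4 f^{2}$)
$R{\left(E \right)} = \frac{1}{E}$ ($R{\left(E \right)} = \frac{1}{\left(E - E\right) + E} = \frac{1}{0 + E} = \frac{1}{E}$)
$\frac{-41384 + q{\left(-120 \right)}}{R{\left(-67 \right)} - 39645} = \frac{-41384 + 4 \left(-120\right)^{2}}{\frac{1}{-67} - 39645} = \frac{-41384 + 4 \cdot 14400}{- \frac{1}{67} - 39645} = \frac{-41384 + 57600}{- \frac{2656216}{67}} = 16216 \left(- \frac{67}{2656216}\right) = - \frac{135809}{332027}$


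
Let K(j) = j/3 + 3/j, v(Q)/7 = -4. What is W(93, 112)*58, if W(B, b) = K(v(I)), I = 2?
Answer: -22997/42 ≈ -547.55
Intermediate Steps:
v(Q) = -28 (v(Q) = 7*(-4) = -28)
K(j) = 3/j + j/3 (K(j) = j*(1/3) + 3/j = j/3 + 3/j = 3/j + j/3)
W(B, b) = -793/84 (W(B, b) = 3/(-28) + (1/3)*(-28) = 3*(-1/28) - 28/3 = -3/28 - 28/3 = -793/84)
W(93, 112)*58 = -793/84*58 = -22997/42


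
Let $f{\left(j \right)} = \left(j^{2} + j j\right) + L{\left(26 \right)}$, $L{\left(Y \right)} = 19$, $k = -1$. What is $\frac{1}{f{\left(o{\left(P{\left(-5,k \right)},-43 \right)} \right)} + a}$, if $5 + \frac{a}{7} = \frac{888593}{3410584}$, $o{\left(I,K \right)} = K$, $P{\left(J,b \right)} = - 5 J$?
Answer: $\frac{3410584}{12563990439} \approx 0.00027146$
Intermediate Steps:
$a = - \frac{113150289}{3410584}$ ($a = -35 + 7 \cdot \frac{888593}{3410584} = -35 + \frac{6220151}{3410584} = - \frac{113150289}{3410584} \approx -33.176$)
$f{\left(j \right)} = 19 + 2 j^{2}$ ($f{\left(j \right)} = \left(j^{2} + j j\right) + 19 = \left(j^{2} + j^{2}\right) + 19 = 2 j^{2} + 19 = 19 + 2 j^{2}$)
$\frac{1}{f{\left(o{\left(P{\left(-5,k \right)},-43 \right)} \right)} + a} = \frac{1}{\left(19 + 2 \left(-43\right)^{2}\right) - \frac{113150289}{3410584}} = \frac{1}{\left(19 + 2 \cdot 1849\right) - \frac{113150289}{3410584}} = \frac{1}{\left(19 + 3698\right) - \frac{113150289}{3410584}} = \frac{1}{3717 - \frac{113150289}{3410584}} = \frac{1}{\frac{12563990439}{3410584}} = \frac{3410584}{12563990439}$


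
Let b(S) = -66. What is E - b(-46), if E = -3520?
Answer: -3454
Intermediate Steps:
E - b(-46) = -3520 - 1*(-66) = -3520 + 66 = -3454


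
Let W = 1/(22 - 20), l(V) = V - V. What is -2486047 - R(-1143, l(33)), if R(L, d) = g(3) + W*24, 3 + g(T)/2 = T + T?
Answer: -2486065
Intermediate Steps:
l(V) = 0
g(T) = -6 + 4*T (g(T) = -6 + 2*(T + T) = -6 + 2*(2*T) = -6 + 4*T)
W = 1/2 ≈ 0.50000
R(L, d) = 18 (R(L, d) = (-6 + 4*3) + (1/2)*24 = (-6 + 12) + 12 = 6 + 12 = 18)
-2486047 - R(-1143, l(33)) = -2486047 - 1*18 = -2486047 - 18 = -2486065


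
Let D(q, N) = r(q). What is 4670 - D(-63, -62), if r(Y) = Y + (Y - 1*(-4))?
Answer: 4792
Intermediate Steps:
r(Y) = 4 + 2*Y (r(Y) = Y + (Y + 4) = Y + (4 + Y) = 4 + 2*Y)
D(q, N) = 4 + 2*q
4670 - D(-63, -62) = 4670 - (4 + 2*(-63)) = 4670 - (4 - 126) = 4670 - 1*(-122) = 4670 + 122 = 4792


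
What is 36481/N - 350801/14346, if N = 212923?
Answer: -74170244897/3054593358 ≈ -24.282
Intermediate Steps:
36481/N - 350801/14346 = 36481/212923 - 350801/14346 = -74170244897/3054593358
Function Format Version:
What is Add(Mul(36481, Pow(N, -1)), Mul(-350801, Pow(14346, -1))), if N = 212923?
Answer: Rational(-74170244897, 3054593358) ≈ -24.282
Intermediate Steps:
Add(Mul(36481, Pow(N, -1)), Mul(-350801, Pow(14346, -1))) = Add(Mul(36481, Pow(212923, -1)), Mul(-350801, Pow(14346, -1))) = Add(Mul(36481, Rational(1, 212923)), Mul(-350801, Rational(1, 14346))) = Add(Rational(36481, 212923), Rational(-350801, 14346)) = Rational(-74170244897, 3054593358)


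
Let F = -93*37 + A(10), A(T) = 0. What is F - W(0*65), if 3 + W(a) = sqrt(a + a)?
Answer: -3438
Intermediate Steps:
F = -3441 (F = -93*37 + 0 = -3441 + 0 = -3441)
W(a) = -3 + sqrt(2)*sqrt(a) (W(a) = -3 + sqrt(a + a) = -3 + sqrt(2*a) = -3 + sqrt(2)*sqrt(a))
F - W(0*65) = -3441 - (-3 + sqrt(2)*sqrt(0*65)) = -3441 - (-3 + sqrt(2)*sqrt(0)) = -3441 - (-3 + sqrt(2)*0) = -3441 - (-3 + 0) = -3441 - 1*(-3) = -3441 + 3 = -3438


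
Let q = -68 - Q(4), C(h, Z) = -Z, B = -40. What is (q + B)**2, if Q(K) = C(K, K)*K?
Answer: 8464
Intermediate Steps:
Q(K) = -K**2 (Q(K) = (-K)*K = -K**2)
q = -52 (q = -68 - (-1)*4**2 = -68 - (-1)*16 = -68 - 1*(-16) = -68 + 16 = -52)
(q + B)**2 = (-52 - 40)**2 = (-92)**2 = 8464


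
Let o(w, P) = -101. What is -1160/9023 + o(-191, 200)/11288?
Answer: -14005403/101851624 ≈ -0.13751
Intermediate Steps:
-1160/9023 + o(-191, 200)/11288 = -1160/9023 - 101/11288 = -14005403/101851624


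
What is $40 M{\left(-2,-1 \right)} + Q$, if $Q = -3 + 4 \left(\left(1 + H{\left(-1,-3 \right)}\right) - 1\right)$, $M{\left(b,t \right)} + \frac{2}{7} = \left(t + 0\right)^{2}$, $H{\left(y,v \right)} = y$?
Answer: $\frac{151}{7} \approx 21.571$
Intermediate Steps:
$M{\left(b,t \right)} = - \frac{2}{7} + t^{2}$ ($M{\left(b,t \right)} = - \frac{2}{7} + \left(t + 0\right)^{2} = - \frac{2}{7} + t^{2}$)
$Q = -7$ ($Q = -3 + 4 \left(\left(1 - 1\right) - 1\right) = -3 + 4 \left(0 - 1\right) = -3 + 4 \left(-1\right) = -3 - 4 = -7$)
$40 M{\left(-2,-1 \right)} + Q = 40 \left(- \frac{2}{7} + \left(-1\right)^{2}\right) - 7 = 40 \left(- \frac{2}{7} + 1\right) - 7 = 40 \cdot \frac{5}{7} - 7 = \frac{200}{7} - 7 = \frac{151}{7}$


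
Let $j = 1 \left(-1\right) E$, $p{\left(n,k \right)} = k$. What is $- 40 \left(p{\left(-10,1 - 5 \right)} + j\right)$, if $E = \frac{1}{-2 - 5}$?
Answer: $\frac{1080}{7} \approx 154.29$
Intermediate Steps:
$E = - \frac{1}{7}$ ($E = \frac{1}{-7} = - \frac{1}{7} \approx -0.14286$)
$j = \frac{1}{7}$ ($j = 1 \left(-1\right) \left(- \frac{1}{7}\right) = \left(-1\right) \left(- \frac{1}{7}\right) = \frac{1}{7} \approx 0.14286$)
$- 40 \left(p{\left(-10,1 - 5 \right)} + j\right) = - 40 \left(\left(1 - 5\right) + \frac{1}{7}\right) = - 40 \left(-4 + \frac{1}{7}\right) = \left(-40\right) \left(- \frac{27}{7}\right) = \frac{1080}{7}$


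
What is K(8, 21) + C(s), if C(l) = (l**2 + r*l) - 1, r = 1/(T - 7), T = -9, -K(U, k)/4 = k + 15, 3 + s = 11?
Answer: -163/2 ≈ -81.500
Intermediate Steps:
s = 8 (s = -3 + 11 = 8)
K(U, k) = -60 - 4*k (K(U, k) = -4*(k + 15) = -4*(15 + k) = -60 - 4*k)
r = -1/16 (r = 1/(-9 - 7) = 1/(-16) = -1/16 ≈ -0.062500)
C(l) = -1 + l**2 - l/16 (C(l) = (l**2 - l/16) - 1 = -1 + l**2 - l/16)
K(8, 21) + C(s) = (-60 - 4*21) + (-1 + 8**2 - 1/16*8) = (-60 - 84) + (-1 + 64 - 1/2) = -144 + 125/2 = -163/2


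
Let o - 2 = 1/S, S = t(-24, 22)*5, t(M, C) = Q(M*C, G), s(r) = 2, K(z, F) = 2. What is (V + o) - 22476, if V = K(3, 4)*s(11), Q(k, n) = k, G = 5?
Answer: -59320801/2640 ≈ -22470.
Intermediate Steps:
t(M, C) = C*M (t(M, C) = M*C = C*M)
V = 4 (V = 2*2 = 4)
S = -2640 (S = (22*(-24))*5 = -528*5 = -2640)
o = 5279/2640 (o = 2 + 1/(-2640) = 2 - 1/2640 = 5279/2640 ≈ 1.9996)
(V + o) - 22476 = (4 + 5279/2640) - 22476 = 15839/2640 - 22476 = -59320801/2640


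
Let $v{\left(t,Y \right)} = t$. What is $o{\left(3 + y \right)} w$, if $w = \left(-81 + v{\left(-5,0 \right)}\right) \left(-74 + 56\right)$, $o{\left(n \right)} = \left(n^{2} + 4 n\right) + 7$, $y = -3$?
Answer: $10836$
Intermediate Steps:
$o{\left(n \right)} = 7 + n^{2} + 4 n$
$w = 1548$ ($w = \left(-81 - 5\right) \left(-74 + 56\right) = \left(-86\right) \left(-18\right) = 1548$)
$o{\left(3 + y \right)} w = \left(7 + \left(3 - 3\right)^{2} + 4 \left(3 - 3\right)\right) 1548 = \left(7 + 0^{2} + 4 \cdot 0\right) 1548 = \left(7 + 0 + 0\right) 1548 = 7 \cdot 1548 = 10836$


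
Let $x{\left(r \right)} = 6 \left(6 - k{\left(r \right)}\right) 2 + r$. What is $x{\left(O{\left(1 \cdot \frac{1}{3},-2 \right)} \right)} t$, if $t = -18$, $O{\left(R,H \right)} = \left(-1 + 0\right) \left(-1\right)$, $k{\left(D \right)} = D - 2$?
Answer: $-1530$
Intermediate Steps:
$k{\left(D \right)} = -2 + D$ ($k{\left(D \right)} = D - 2 = -2 + D$)
$O{\left(R,H \right)} = 1$ ($O{\left(R,H \right)} = \left(-1\right) \left(-1\right) = 1$)
$x{\left(r \right)} = 96 - 11 r$ ($x{\left(r \right)} = 6 \left(6 - \left(-2 + r\right)\right) 2 + r = 6 \left(8 - r\right) 2 + r = 6 \left(16 - 2 r\right) + r = \left(96 - 12 r\right) + r = 96 - 11 r$)
$x{\left(O{\left(1 \cdot \frac{1}{3},-2 \right)} \right)} t = \left(96 - 11\right) \left(-18\right) = 85 \left(-18\right) = -1530$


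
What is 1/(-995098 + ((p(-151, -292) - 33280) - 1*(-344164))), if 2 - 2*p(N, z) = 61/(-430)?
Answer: -860/588423119 ≈ -1.4615e-6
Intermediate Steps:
p(N, z) = 921/860 (p(N, z) = 1 - 61/(2*(-430)) = 1 - 61*(-1)/(2*430) = 1 - 1/2*(-61/430) = 1 + 61/860 = 921/860)
1/(-995098 + ((p(-151, -292) - 33280) - 1*(-344164))) = 1/(-995098 + ((921/860 - 33280) - 1*(-344164))) = 1/(-995098 + (-28619879/860 + 344164)) = 1/(-995098 + 267361161/860) = 1/(-588423119/860) = -860/588423119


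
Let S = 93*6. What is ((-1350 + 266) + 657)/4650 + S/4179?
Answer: 270089/6477450 ≈ 0.041697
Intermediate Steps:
S = 558
((-1350 + 266) + 657)/4650 + S/4179 = ((-1350 + 266) + 657)/4650 + 558/4179 = (-1084 + 657)*(1/4650) + 558*(1/4179) = -427*1/4650 + 186/1393 = -427/4650 + 186/1393 = 270089/6477450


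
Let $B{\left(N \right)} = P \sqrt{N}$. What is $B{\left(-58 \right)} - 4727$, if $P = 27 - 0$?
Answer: $-4727 + 27 i \sqrt{58} \approx -4727.0 + 205.63 i$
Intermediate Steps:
$P = 27$ ($P = 27 + 0 = 27$)
$B{\left(N \right)} = 27 \sqrt{N}$
$B{\left(-58 \right)} - 4727 = 27 \sqrt{-58} - 4727 = 27 i \sqrt{58} - 4727 = -4727 + 27 i \sqrt{58}$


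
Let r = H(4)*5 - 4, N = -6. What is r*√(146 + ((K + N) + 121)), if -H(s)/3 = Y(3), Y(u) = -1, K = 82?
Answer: 77*√7 ≈ 203.72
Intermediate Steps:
H(s) = 3 (H(s) = -3*(-1) = 3)
r = 11 (r = 3*5 - 4 = 15 - 4 = 11)
r*√(146 + ((K + N) + 121)) = 11*√(146 + ((82 - 6) + 121)) = 11*√(146 + (76 + 121)) = 11*√(146 + 197) = 11*√343 = 11*(7*√7) = 77*√7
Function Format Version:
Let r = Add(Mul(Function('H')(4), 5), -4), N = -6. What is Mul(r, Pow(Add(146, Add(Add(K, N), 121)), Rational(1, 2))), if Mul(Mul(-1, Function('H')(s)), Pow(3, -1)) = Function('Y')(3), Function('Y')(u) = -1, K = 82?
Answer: Mul(77, Pow(7, Rational(1, 2))) ≈ 203.72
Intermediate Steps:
Function('H')(s) = 3 (Function('H')(s) = Mul(-3, -1) = 3)
r = 11 (r = Add(Mul(3, 5), -4) = Add(15, -4) = 11)
Mul(r, Pow(Add(146, Add(Add(K, N), 121)), Rational(1, 2))) = Mul(11, Pow(Add(146, Add(Add(82, -6), 121)), Rational(1, 2))) = Mul(11, Pow(Add(146, Add(76, 121)), Rational(1, 2))) = Mul(11, Pow(Add(146, 197), Rational(1, 2))) = Mul(11, Pow(343, Rational(1, 2))) = Mul(11, Mul(7, Pow(7, Rational(1, 2)))) = Mul(77, Pow(7, Rational(1, 2)))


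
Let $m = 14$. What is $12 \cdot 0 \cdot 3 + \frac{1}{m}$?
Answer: $\frac{1}{14} \approx 0.071429$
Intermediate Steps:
$12 \cdot 0 \cdot 3 + \frac{1}{m} = 12 \cdot 0 \cdot 3 + \frac{1}{14} = 12 \cdot 0 + \frac{1}{14} = 0 + \frac{1}{14} = \frac{1}{14}$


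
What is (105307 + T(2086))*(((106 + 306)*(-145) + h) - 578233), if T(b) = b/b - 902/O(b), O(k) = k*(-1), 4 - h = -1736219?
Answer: 120628150283750/1043 ≈ 1.1566e+11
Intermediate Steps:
h = 1736223 (h = 4 - 1*(-1736219) = 4 + 1736219 = 1736223)
O(k) = -k
T(b) = 1 + 902/b (T(b) = b/b - 902*(-1/b) = 1 - (-902)/b = 1 + 902/b)
(105307 + T(2086))*(((106 + 306)*(-145) + h) - 578233) = (105307 + (902 + 2086)/2086)*(((106 + 306)*(-145) + 1736223) - 578233) = (105307 + (1/2086)*2988)*((412*(-145) + 1736223) - 578233) = (105307 + 1494/1043)*((-59740 + 1736223) - 578233) = 109836695*(1676483 - 578233)/1043 = (109836695/1043)*1098250 = 120628150283750/1043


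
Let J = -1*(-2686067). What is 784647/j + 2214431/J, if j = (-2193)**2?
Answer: 1417484942852/1435329448187 ≈ 0.98757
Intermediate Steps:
J = 2686067
j = 4809249
784647/j + 2214431/J = 784647/4809249 + 2214431/2686067 = 784647*(1/4809249) + 2214431*(1/2686067) = 87183/534361 + 2214431/2686067 = 1417484942852/1435329448187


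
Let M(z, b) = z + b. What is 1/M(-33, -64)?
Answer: -1/97 ≈ -0.010309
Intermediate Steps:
M(z, b) = b + z
1/M(-33, -64) = 1/(-64 - 33) = 1/(-97) = -1/97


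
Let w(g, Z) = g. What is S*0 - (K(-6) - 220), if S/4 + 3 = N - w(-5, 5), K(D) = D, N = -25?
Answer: 226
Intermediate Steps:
S = -92 (S = -12 + 4*(-25 - 1*(-5)) = -12 + 4*(-25 + 5) = -12 + 4*(-20) = -12 - 80 = -92)
S*0 - (K(-6) - 220) = -92*0 - (-6 - 220) = 0 - 1*(-226) = 0 + 226 = 226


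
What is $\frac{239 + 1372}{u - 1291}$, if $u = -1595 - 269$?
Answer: $- \frac{1611}{3155} \approx -0.51062$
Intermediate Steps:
$u = -1864$
$\frac{239 + 1372}{u - 1291} = \frac{239 + 1372}{-1864 - 1291} = \frac{1611}{-3155} = 1611 \left(- \frac{1}{3155}\right) = - \frac{1611}{3155}$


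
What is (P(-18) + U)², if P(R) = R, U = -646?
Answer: 440896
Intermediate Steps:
(P(-18) + U)² = (-18 - 646)² = (-664)² = 440896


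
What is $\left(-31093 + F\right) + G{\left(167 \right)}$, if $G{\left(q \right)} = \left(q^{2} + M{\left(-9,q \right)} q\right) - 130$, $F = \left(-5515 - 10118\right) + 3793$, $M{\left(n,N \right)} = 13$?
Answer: $-13003$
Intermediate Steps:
$F = -11840$ ($F = -15633 + 3793 = -11840$)
$G{\left(q \right)} = -130 + q^{2} + 13 q$ ($G{\left(q \right)} = \left(q^{2} + 13 q\right) - 130 = -130 + q^{2} + 13 q$)
$\left(-31093 + F\right) + G{\left(167 \right)} = \left(-31093 - 11840\right) + \left(-130 + 167^{2} + 13 \cdot 167\right) = -42933 + \left(-130 + 27889 + 2171\right) = -42933 + 29930 = -13003$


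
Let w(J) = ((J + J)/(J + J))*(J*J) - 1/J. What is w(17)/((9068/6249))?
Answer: 7673772/38539 ≈ 199.12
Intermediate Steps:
w(J) = J**2 - 1/J (w(J) = ((2*J)/((2*J)))*J**2 - 1/J = ((2*J)*(1/(2*J)))*J**2 - 1/J = 1*J**2 - 1/J = J**2 - 1/J)
w(17)/((9068/6249)) = ((-1 + 17**3)/17)/((9068/6249)) = ((-1 + 4913)/17)/((9068*(1/6249))) = ((1/17)*4912)/(9068/6249) = (4912/17)*(6249/9068) = 7673772/38539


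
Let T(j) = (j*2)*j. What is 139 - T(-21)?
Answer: -743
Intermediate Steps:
T(j) = 2*j² (T(j) = (2*j)*j = 2*j²)
139 - T(-21) = 139 - 2*(-21)² = 139 - 2*441 = 139 - 1*882 = 139 - 882 = -743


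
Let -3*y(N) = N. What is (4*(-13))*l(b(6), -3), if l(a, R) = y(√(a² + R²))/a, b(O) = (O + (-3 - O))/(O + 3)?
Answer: -52*√82/3 ≈ -156.96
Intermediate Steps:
b(O) = -3/(3 + O)
y(N) = -N/3
l(a, R) = -√(R² + a²)/(3*a) (l(a, R) = (-√(a² + R²)/3)/a = (-√(R² + a²)/3)/a = -√(R² + a²)/(3*a))
(4*(-13))*l(b(6), -3) = (4*(-13))*(-√((-3)² + (-3/(3 + 6))²)/(3*((-3/(3 + 6))))) = -(-52)*√(9 + (-3/9)²)/(3*((-3/9))) = -(-52)*√(9 + (-3*⅑)²)/(3*((-3*⅑))) = -(-52)*√(9 + (-⅓)²)/(3*(-⅓)) = -(-52)*(-3)*√(9 + ⅑)/3 = -(-52)*(-3)*√(82/9)/3 = -(-52)*(-3)*√82/3/3 = -52*√82/3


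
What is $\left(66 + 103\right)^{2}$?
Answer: $28561$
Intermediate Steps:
$\left(66 + 103\right)^{2} = 169^{2} = 28561$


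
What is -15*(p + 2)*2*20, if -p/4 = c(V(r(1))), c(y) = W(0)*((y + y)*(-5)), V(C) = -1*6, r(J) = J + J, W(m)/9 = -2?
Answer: -2593200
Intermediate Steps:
W(m) = -18 (W(m) = 9*(-2) = -18)
r(J) = 2*J
V(C) = -6
c(y) = 180*y (c(y) = -18*(y + y)*(-5) = -18*2*y*(-5) = -(-180)*y = 180*y)
p = 4320 (p = -720*(-6) = -4*(-1080) = 4320)
-15*(p + 2)*2*20 = -15*(4320 + 2)*2*20 = -64830*2*20 = -15*8644*20 = -129660*20 = -2593200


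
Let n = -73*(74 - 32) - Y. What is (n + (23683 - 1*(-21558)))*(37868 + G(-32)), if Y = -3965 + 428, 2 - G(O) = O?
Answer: 1732576224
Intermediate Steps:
G(O) = 2 - O
Y = -3537
n = 471 (n = -73*(74 - 32) - 1*(-3537) = -73*42 + 3537 = -3066 + 3537 = 471)
(n + (23683 - 1*(-21558)))*(37868 + G(-32)) = (471 + (23683 - 1*(-21558)))*(37868 + (2 - 1*(-32))) = (471 + (23683 + 21558))*(37868 + (2 + 32)) = (471 + 45241)*(37868 + 34) = 45712*37902 = 1732576224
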